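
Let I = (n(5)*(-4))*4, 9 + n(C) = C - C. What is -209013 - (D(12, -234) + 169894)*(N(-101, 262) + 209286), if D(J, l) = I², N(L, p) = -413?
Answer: -39817669003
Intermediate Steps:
n(C) = -9 (n(C) = -9 + (C - C) = -9 + 0 = -9)
I = 144 (I = -9*(-4)*4 = 36*4 = 144)
D(J, l) = 20736 (D(J, l) = 144² = 20736)
-209013 - (D(12, -234) + 169894)*(N(-101, 262) + 209286) = -209013 - (20736 + 169894)*(-413 + 209286) = -209013 - 190630*208873 = -209013 - 1*39817459990 = -209013 - 39817459990 = -39817669003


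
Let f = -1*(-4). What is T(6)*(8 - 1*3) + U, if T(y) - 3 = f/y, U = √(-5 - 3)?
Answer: 55/3 + 2*I*√2 ≈ 18.333 + 2.8284*I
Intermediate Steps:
f = 4
U = 2*I*√2 (U = √(-8) = 2*I*√2 ≈ 2.8284*I)
T(y) = 3 + 4/y
T(6)*(8 - 1*3) + U = (3 + 4/6)*(8 - 1*3) + 2*I*√2 = (3 + 4*(⅙))*(8 - 3) + 2*I*√2 = (3 + ⅔)*5 + 2*I*√2 = (11/3)*5 + 2*I*√2 = 55/3 + 2*I*√2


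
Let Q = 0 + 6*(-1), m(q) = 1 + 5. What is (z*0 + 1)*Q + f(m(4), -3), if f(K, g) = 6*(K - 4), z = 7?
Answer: 6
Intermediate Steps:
m(q) = 6
f(K, g) = -24 + 6*K (f(K, g) = 6*(-4 + K) = -24 + 6*K)
Q = -6 (Q = 0 - 6 = -6)
(z*0 + 1)*Q + f(m(4), -3) = (7*0 + 1)*(-6) + (-24 + 6*6) = (0 + 1)*(-6) + (-24 + 36) = 1*(-6) + 12 = -6 + 12 = 6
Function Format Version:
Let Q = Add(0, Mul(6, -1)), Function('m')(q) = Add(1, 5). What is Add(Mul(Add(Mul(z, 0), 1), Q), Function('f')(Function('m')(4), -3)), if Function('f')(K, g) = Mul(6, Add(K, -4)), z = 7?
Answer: 6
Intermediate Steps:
Function('m')(q) = 6
Function('f')(K, g) = Add(-24, Mul(6, K)) (Function('f')(K, g) = Mul(6, Add(-4, K)) = Add(-24, Mul(6, K)))
Q = -6 (Q = Add(0, -6) = -6)
Add(Mul(Add(Mul(z, 0), 1), Q), Function('f')(Function('m')(4), -3)) = Add(Mul(Add(Mul(7, 0), 1), -6), Add(-24, Mul(6, 6))) = Add(Mul(Add(0, 1), -6), Add(-24, 36)) = Add(Mul(1, -6), 12) = Add(-6, 12) = 6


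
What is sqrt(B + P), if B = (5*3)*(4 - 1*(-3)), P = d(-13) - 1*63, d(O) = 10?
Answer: 2*sqrt(13) ≈ 7.2111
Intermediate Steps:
P = -53 (P = 10 - 1*63 = 10 - 63 = -53)
B = 105 (B = 15*(4 + 3) = 15*7 = 105)
sqrt(B + P) = sqrt(105 - 53) = sqrt(52) = 2*sqrt(13)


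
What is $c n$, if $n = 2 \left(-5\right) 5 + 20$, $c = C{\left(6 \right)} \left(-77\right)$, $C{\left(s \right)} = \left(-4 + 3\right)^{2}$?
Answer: $2310$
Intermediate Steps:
$C{\left(s \right)} = 1$ ($C{\left(s \right)} = \left(-1\right)^{2} = 1$)
$c = -77$ ($c = 1 \left(-77\right) = -77$)
$n = -30$ ($n = \left(-10\right) 5 + 20 = -50 + 20 = -30$)
$c n = \left(-77\right) \left(-30\right) = 2310$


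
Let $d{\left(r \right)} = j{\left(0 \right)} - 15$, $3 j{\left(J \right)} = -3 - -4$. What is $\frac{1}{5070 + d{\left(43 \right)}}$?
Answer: $\frac{3}{15166} \approx 0.00019781$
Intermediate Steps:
$j{\left(J \right)} = \frac{1}{3}$ ($j{\left(J \right)} = \frac{-3 - -4}{3} = \frac{-3 + 4}{3} = \frac{1}{3} \cdot 1 = \frac{1}{3}$)
$d{\left(r \right)} = - \frac{44}{3}$ ($d{\left(r \right)} = \frac{1}{3} - 15 = - \frac{44}{3}$)
$\frac{1}{5070 + d{\left(43 \right)}} = \frac{1}{5070 - \frac{44}{3}} = \frac{1}{\frac{15166}{3}} = \frac{3}{15166}$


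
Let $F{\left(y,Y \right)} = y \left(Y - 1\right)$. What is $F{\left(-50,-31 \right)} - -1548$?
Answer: $3148$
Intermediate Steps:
$F{\left(y,Y \right)} = y \left(-1 + Y\right)$
$F{\left(-50,-31 \right)} - -1548 = - 50 \left(-1 - 31\right) - -1548 = \left(-50\right) \left(-32\right) + 1548 = 1600 + 1548 = 3148$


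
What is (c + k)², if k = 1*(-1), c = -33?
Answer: 1156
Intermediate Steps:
k = -1
(c + k)² = (-33 - 1)² = (-34)² = 1156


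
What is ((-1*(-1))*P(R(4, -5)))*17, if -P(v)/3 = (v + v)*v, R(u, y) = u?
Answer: -1632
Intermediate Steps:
P(v) = -6*v² (P(v) = -3*(v + v)*v = -3*2*v*v = -6*v²)
((-1*(-1))*P(R(4, -5)))*17 = ((-1*(-1))*(-6*4²))*17 = (1*(-6*16))*17 = (1*(-96))*17 = -96*17 = -1632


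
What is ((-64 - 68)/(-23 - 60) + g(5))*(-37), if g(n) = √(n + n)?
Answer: -4884/83 - 37*√10 ≈ -175.85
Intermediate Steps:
g(n) = √2*√n (g(n) = √(2*n) = √2*√n)
((-64 - 68)/(-23 - 60) + g(5))*(-37) = ((-64 - 68)/(-23 - 60) + √2*√5)*(-37) = (-132/(-83) + √10)*(-37) = (-132*(-1/83) + √10)*(-37) = (132/83 + √10)*(-37) = -4884/83 - 37*√10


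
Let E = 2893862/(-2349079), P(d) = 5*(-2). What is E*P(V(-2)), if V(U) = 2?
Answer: 28938620/2349079 ≈ 12.319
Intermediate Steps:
P(d) = -10
E = -2893862/2349079 (E = 2893862*(-1/2349079) = -2893862/2349079 ≈ -1.2319)
E*P(V(-2)) = -2893862/2349079*(-10) = 28938620/2349079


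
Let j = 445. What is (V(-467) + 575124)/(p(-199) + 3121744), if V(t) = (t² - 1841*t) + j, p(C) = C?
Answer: 110227/208103 ≈ 0.52968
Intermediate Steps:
V(t) = 445 + t² - 1841*t (V(t) = (t² - 1841*t) + 445 = 445 + t² - 1841*t)
(V(-467) + 575124)/(p(-199) + 3121744) = ((445 + (-467)² - 1841*(-467)) + 575124)/(-199 + 3121744) = ((445 + 218089 + 859747) + 575124)/3121545 = (1078281 + 575124)*(1/3121545) = 1653405*(1/3121545) = 110227/208103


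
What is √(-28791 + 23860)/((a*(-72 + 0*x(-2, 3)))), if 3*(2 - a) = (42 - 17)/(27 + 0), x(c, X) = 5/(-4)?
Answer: -9*I*√4931/1096 ≈ -0.57663*I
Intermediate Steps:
x(c, X) = -5/4 (x(c, X) = 5*(-¼) = -5/4)
a = 137/81 (a = 2 - (42 - 17)/(3*(27 + 0)) = 2 - 25/(3*27) = 2 - ⅓*25/27 = 2 - 25/81 = 137/81 ≈ 1.6914)
√(-28791 + 23860)/((a*(-72 + 0*x(-2, 3)))) = √(-28791 + 23860)/((137*(-72 + 0*(-5/4))/81)) = √(-4931)/((137*(-72 + 0)/81)) = (I*√4931)/(((137/81)*(-72))) = (I*√4931)/(-1096/9) = (I*√4931)*(-9/1096) = -9*I*√4931/1096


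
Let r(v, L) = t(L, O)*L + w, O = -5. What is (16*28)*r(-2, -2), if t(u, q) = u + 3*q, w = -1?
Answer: 14784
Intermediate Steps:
r(v, L) = -1 + L*(-15 + L) (r(v, L) = (L + 3*(-5))*L - 1 = (L - 15)*L - 1 = (-15 + L)*L - 1 = L*(-15 + L) - 1 = -1 + L*(-15 + L))
(16*28)*r(-2, -2) = (16*28)*(-1 - 2*(-15 - 2)) = 448*(-1 - 2*(-17)) = 448*(-1 + 34) = 448*33 = 14784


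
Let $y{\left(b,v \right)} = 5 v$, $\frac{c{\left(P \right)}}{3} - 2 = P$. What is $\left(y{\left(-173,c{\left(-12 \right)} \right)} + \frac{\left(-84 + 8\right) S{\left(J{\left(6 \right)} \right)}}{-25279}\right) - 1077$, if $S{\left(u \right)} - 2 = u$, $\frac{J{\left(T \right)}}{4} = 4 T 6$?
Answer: $- \frac{1821965}{1487} \approx -1225.3$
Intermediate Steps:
$J{\left(T \right)} = 96 T$ ($J{\left(T \right)} = 4 \cdot 4 T 6 = 4 \cdot 24 T = 96 T$)
$c{\left(P \right)} = 6 + 3 P$
$S{\left(u \right)} = 2 + u$
$\left(y{\left(-173,c{\left(-12 \right)} \right)} + \frac{\left(-84 + 8\right) S{\left(J{\left(6 \right)} \right)}}{-25279}\right) - 1077 = \left(5 \left(6 + 3 \left(-12\right)\right) + \frac{\left(-84 + 8\right) \left(2 + 96 \cdot 6\right)}{-25279}\right) - 1077 = \left(5 \left(6 - 36\right) + - 76 \left(2 + 576\right) \left(- \frac{1}{25279}\right)\right) - 1077 = \left(5 \left(-30\right) + \left(-76\right) 578 \left(- \frac{1}{25279}\right)\right) - 1077 = \left(-150 - - \frac{2584}{1487}\right) - 1077 = \left(-150 + \frac{2584}{1487}\right) - 1077 = - \frac{220466}{1487} - 1077 = - \frac{1821965}{1487}$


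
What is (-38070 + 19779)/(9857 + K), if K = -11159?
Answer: 871/62 ≈ 14.048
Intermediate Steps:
(-38070 + 19779)/(9857 + K) = (-38070 + 19779)/(9857 - 11159) = -18291/(-1302) = -18291*(-1/1302) = 871/62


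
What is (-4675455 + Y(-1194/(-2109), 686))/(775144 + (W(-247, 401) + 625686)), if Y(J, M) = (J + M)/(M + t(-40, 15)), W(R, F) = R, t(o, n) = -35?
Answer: -2139735524459/640981011699 ≈ -3.3382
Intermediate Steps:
Y(J, M) = (J + M)/(-35 + M) (Y(J, M) = (J + M)/(M - 35) = (J + M)/(-35 + M))
(-4675455 + Y(-1194/(-2109), 686))/(775144 + (W(-247, 401) + 625686)) = (-4675455 + (-1194/(-2109) + 686)/(-35 + 686))/(775144 + (-247 + 625686)) = (-4675455 + (-1194*(-1/2109) + 686)/651)/(775144 + 625439) = (-4675455 + (398/703 + 686)/651)/1400583 = (-4675455 + (1/651)*(482656/703))*(1/1400583) = (-4675455 + 482656/457653)*(1/1400583) = -2139735524459/457653*1/1400583 = -2139735524459/640981011699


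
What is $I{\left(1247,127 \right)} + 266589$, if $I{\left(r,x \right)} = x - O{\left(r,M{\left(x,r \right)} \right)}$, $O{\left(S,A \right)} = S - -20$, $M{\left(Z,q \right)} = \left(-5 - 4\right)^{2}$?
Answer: $265449$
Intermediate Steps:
$M{\left(Z,q \right)} = 81$ ($M{\left(Z,q \right)} = \left(-9\right)^{2} = 81$)
$O{\left(S,A \right)} = 20 + S$ ($O{\left(S,A \right)} = S + 20 = 20 + S$)
$I{\left(r,x \right)} = -20 + x - r$ ($I{\left(r,x \right)} = x - \left(20 + r\right) = -20 + x - r$)
$I{\left(1247,127 \right)} + 266589 = \left(-20 + 127 - 1247\right) + 266589 = -1140 + 266589 = 265449$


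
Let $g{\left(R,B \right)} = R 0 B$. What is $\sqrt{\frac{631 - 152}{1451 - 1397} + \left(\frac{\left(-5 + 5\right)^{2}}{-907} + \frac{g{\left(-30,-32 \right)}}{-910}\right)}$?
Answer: $\frac{\sqrt{2874}}{18} \approx 2.9783$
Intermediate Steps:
$g{\left(R,B \right)} = 0$ ($g{\left(R,B \right)} = 0 B = 0$)
$\sqrt{\frac{631 - 152}{1451 - 1397} + \left(\frac{\left(-5 + 5\right)^{2}}{-907} + \frac{g{\left(-30,-32 \right)}}{-910}\right)} = \sqrt{\frac{631 - 152}{1451 - 1397} + \left(\frac{\left(-5 + 5\right)^{2}}{-907} + \frac{0}{-910}\right)} = \sqrt{\frac{479}{54} + \left(0^{2} \left(- \frac{1}{907}\right) + 0 \left(- \frac{1}{910}\right)\right)} = \sqrt{479 \cdot \frac{1}{54} + \left(0 \left(- \frac{1}{907}\right) + 0\right)} = \sqrt{\frac{479}{54} + \left(0 + 0\right)} = \sqrt{\frac{479}{54} + 0} = \sqrt{\frac{479}{54}} = \frac{\sqrt{2874}}{18}$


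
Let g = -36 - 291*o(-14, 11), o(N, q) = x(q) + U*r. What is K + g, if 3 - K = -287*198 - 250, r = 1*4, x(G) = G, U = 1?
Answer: 52678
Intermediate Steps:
r = 4
K = 57079 (K = 3 - (-287*198 - 250) = 3 - (-56826 - 250) = 3 - 1*(-57076) = 3 + 57076 = 57079)
o(N, q) = 4 + q (o(N, q) = q + 1*4 = q + 4 = 4 + q)
g = -4401 (g = -36 - 291*(4 + 11) = -36 - 291*15 = -36 - 4365 = -4401)
K + g = 57079 - 4401 = 52678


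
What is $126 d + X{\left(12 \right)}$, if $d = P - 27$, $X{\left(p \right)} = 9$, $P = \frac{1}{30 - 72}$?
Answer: $-3396$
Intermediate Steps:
$P = - \frac{1}{42}$ ($P = \frac{1}{-42} = - \frac{1}{42} \approx -0.02381$)
$d = - \frac{1135}{42}$ ($d = - \frac{1}{42} - 27 = - \frac{1135}{42} \approx -27.024$)
$126 d + X{\left(12 \right)} = 126 \left(- \frac{1135}{42}\right) + 9 = -3405 + 9 = -3396$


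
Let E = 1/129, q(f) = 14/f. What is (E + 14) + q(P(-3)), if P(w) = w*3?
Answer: 4819/387 ≈ 12.452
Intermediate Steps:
P(w) = 3*w
E = 1/129 ≈ 0.0077519
(E + 14) + q(P(-3)) = (1/129 + 14) + 14/((3*(-3))) = 1807/129 + 14/(-9) = 1807/129 + 14*(-1/9) = 1807/129 - 14/9 = 4819/387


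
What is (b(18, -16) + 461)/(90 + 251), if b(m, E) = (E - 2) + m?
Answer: 461/341 ≈ 1.3519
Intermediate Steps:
b(m, E) = -2 + E + m (b(m, E) = (-2 + E) + m = -2 + E + m)
(b(18, -16) + 461)/(90 + 251) = ((-2 - 16 + 18) + 461)/(90 + 251) = (0 + 461)/341 = 461*(1/341) = 461/341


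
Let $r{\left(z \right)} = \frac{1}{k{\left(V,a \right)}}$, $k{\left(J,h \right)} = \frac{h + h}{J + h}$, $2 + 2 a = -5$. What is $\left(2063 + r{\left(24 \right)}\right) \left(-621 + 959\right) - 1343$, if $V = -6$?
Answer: $\frac{4874868}{7} \approx 6.9641 \cdot 10^{5}$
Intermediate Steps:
$a = - \frac{7}{2}$ ($a = -1 + \frac{1}{2} \left(-5\right) = -1 - \frac{5}{2} = - \frac{7}{2} \approx -3.5$)
$k{\left(J,h \right)} = \frac{2 h}{J + h}$
$r{\left(z \right)} = \frac{19}{14}$ ($r{\left(z \right)} = \frac{1}{2 \left(- \frac{7}{2}\right) \frac{1}{-6 - \frac{7}{2}}} = \frac{1}{2 \left(- \frac{7}{2}\right) \frac{1}{- \frac{19}{2}}} = \frac{1}{2 \left(- \frac{7}{2}\right) \left(- \frac{2}{19}\right)} = \frac{1}{\frac{14}{19}} = \frac{19}{14}$)
$\left(2063 + r{\left(24 \right)}\right) \left(-621 + 959\right) - 1343 = \left(2063 + \frac{19}{14}\right) \left(-621 + 959\right) - 1343 = \frac{28901}{14} \cdot 338 - 1343 = \frac{4884269}{7} - 1343 = \frac{4874868}{7}$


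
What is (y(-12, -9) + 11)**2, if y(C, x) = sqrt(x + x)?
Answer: 103 + 66*I*sqrt(2) ≈ 103.0 + 93.338*I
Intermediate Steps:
y(C, x) = sqrt(2)*sqrt(x) (y(C, x) = sqrt(2*x) = sqrt(2)*sqrt(x))
(y(-12, -9) + 11)**2 = (sqrt(2)*sqrt(-9) + 11)**2 = (sqrt(2)*(3*I) + 11)**2 = (3*I*sqrt(2) + 11)**2 = (11 + 3*I*sqrt(2))**2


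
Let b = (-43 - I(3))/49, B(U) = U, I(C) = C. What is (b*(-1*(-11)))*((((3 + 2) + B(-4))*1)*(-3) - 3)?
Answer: 3036/49 ≈ 61.959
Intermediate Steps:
b = -46/49 (b = (-43 - 1*3)/49 = (-43 - 3)*(1/49) = -46*1/49 = -46/49 ≈ -0.93878)
(b*(-1*(-11)))*((((3 + 2) + B(-4))*1)*(-3) - 3) = (-(-46)*(-11)/49)*((((3 + 2) - 4)*1)*(-3) - 3) = (-46/49*11)*(((5 - 4)*1)*(-3) - 3) = -506*((1*1)*(-3) - 3)/49 = -506*(1*(-3) - 3)/49 = -506*(-3 - 3)/49 = -506/49*(-6) = 3036/49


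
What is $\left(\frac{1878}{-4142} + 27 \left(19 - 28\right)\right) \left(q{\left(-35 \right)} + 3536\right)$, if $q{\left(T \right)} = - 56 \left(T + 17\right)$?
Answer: $- \frac{2291048448}{2071} \approx -1.1063 \cdot 10^{6}$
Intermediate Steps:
$q{\left(T \right)} = -952 - 56 T$ ($q{\left(T \right)} = - 56 \left(17 + T\right) = -952 - 56 T$)
$\left(\frac{1878}{-4142} + 27 \left(19 - 28\right)\right) \left(q{\left(-35 \right)} + 3536\right) = \left(\frac{1878}{-4142} + 27 \left(19 - 28\right)\right) \left(\left(-952 - -1960\right) + 3536\right) = \left(1878 \left(- \frac{1}{4142}\right) + 27 \left(-9\right)\right) \left(\left(-952 + 1960\right) + 3536\right) = \left(- \frac{939}{2071} - 243\right) \left(1008 + 3536\right) = \left(- \frac{504192}{2071}\right) 4544 = - \frac{2291048448}{2071}$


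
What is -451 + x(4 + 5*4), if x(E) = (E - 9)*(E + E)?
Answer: 269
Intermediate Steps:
x(E) = 2*E*(-9 + E) (x(E) = (-9 + E)*(2*E) = 2*E*(-9 + E))
-451 + x(4 + 5*4) = -451 + 2*(4 + 5*4)*(-9 + (4 + 5*4)) = -451 + 2*(4 + 20)*(-9 + (4 + 20)) = -451 + 2*24*(-9 + 24) = -451 + 2*24*15 = -451 + 720 = 269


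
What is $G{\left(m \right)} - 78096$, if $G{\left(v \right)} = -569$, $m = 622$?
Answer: $-78665$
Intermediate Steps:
$G{\left(m \right)} - 78096 = -569 - 78096 = -78665$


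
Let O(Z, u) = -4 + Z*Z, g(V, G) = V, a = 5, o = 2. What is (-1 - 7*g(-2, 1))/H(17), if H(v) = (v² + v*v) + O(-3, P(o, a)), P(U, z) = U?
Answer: 13/583 ≈ 0.022298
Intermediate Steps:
O(Z, u) = -4 + Z²
H(v) = 5 + 2*v² (H(v) = (v² + v*v) + (-4 + (-3)²) = (v² + v²) + (-4 + 9) = 2*v² + 5 = 5 + 2*v²)
(-1 - 7*g(-2, 1))/H(17) = (-1 - 7*(-2))/(5 + 2*17²) = (-1 + 14)/(5 + 2*289) = 13/(5 + 578) = 13/583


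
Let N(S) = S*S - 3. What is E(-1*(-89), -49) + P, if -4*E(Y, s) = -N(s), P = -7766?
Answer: -14333/2 ≈ -7166.5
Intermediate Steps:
N(S) = -3 + S² (N(S) = S² - 3 = -3 + S²)
E(Y, s) = -¾ + s²/4 (E(Y, s) = -(-1)*(-3 + s²)/4 = -(3 - s²)/4 = -¾ + s²/4)
E(-1*(-89), -49) + P = (-¾ + (¼)*(-49)²) - 7766 = (-¾ + (¼)*2401) - 7766 = (-¾ + 2401/4) - 7766 = 1199/2 - 7766 = -14333/2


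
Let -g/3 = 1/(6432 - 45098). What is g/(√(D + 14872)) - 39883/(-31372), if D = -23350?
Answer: 39883/31372 - I*√942/36423372 ≈ 1.2713 - 8.4265e-7*I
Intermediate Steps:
g = 3/38666 (g = -3/(6432 - 45098) = -3/(-38666) = -3*(-1/38666) = 3/38666 ≈ 7.7588e-5)
g/(√(D + 14872)) - 39883/(-31372) = 3/(38666*(√(-23350 + 14872))) - 39883/(-31372) = 3/(38666*(√(-8478))) - 39883*(-1/31372) = 3/(38666*((3*I*√942))) + 39883/31372 = 3*(-I*√942/2826)/38666 + 39883/31372 = -I*√942/36423372 + 39883/31372 = 39883/31372 - I*√942/36423372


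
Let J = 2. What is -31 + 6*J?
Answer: -19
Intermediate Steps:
-31 + 6*J = -31 + 6*2 = -31 + 12 = -19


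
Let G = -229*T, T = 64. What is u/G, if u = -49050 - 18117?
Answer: 67167/14656 ≈ 4.5829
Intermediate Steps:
u = -67167
G = -14656 (G = -229*64 = -14656)
u/G = -67167/(-14656) = -67167*(-1/14656) = 67167/14656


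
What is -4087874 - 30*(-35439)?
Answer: -3024704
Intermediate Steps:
-4087874 - 30*(-35439) = -4087874 - 1*(-1063170) = -4087874 + 1063170 = -3024704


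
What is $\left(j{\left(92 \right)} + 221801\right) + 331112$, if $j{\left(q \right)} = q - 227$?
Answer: $552778$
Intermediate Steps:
$j{\left(q \right)} = -227 + q$
$\left(j{\left(92 \right)} + 221801\right) + 331112 = \left(\left(-227 + 92\right) + 221801\right) + 331112 = \left(-135 + 221801\right) + 331112 = 221666 + 331112 = 552778$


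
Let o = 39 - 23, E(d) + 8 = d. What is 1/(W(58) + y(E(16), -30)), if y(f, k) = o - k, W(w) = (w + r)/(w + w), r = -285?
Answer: 116/5109 ≈ 0.022705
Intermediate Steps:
E(d) = -8 + d
W(w) = (-285 + w)/(2*w) (W(w) = (w - 285)/(w + w) = (-285 + w)/((2*w)) = (-285 + w)*(1/(2*w)) = (-285 + w)/(2*w))
o = 16
y(f, k) = 16 - k
1/(W(58) + y(E(16), -30)) = 1/((1/2)*(-285 + 58)/58 + (16 - 1*(-30))) = 1/((1/2)*(1/58)*(-227) + (16 + 30)) = 1/(-227/116 + 46) = 1/(5109/116) = 116/5109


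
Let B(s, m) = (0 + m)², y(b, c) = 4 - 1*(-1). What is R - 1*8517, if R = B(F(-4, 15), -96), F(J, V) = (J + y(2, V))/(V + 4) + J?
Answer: 699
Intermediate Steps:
y(b, c) = 5 (y(b, c) = 4 + 1 = 5)
F(J, V) = J + (5 + J)/(4 + V) (F(J, V) = (J + 5)/(V + 4) + J = (5 + J)/(4 + V) + J = J + (5 + J)/(4 + V))
B(s, m) = m²
R = 9216 (R = (-96)² = 9216)
R - 1*8517 = 9216 - 1*8517 = 9216 - 8517 = 699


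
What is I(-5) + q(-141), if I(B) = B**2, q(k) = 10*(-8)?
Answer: -55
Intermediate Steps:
q(k) = -80
I(-5) + q(-141) = (-5)**2 - 80 = 25 - 80 = -55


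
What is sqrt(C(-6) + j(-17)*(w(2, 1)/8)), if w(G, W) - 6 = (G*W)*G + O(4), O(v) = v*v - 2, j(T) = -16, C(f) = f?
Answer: 3*I*sqrt(6) ≈ 7.3485*I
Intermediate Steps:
O(v) = -2 + v**2 (O(v) = v**2 - 2 = -2 + v**2)
w(G, W) = 20 + W*G**2 (w(G, W) = 6 + ((G*W)*G + (-2 + 4**2)) = 6 + (W*G**2 + (-2 + 16)) = 6 + (W*G**2 + 14) = 6 + (14 + W*G**2) = 20 + W*G**2)
sqrt(C(-6) + j(-17)*(w(2, 1)/8)) = sqrt(-6 - 16*(20 + 1*2**2)/8) = sqrt(-6 - 16*(20 + 1*4)/8) = sqrt(-6 - 16*(20 + 4)/8) = sqrt(-6 - 384/8) = sqrt(-6 - 16*3) = sqrt(-6 - 48) = sqrt(-54) = 3*I*sqrt(6)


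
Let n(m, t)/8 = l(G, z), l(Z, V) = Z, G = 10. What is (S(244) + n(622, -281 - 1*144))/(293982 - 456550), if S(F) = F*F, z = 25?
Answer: -7452/20321 ≈ -0.36671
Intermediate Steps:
S(F) = F²
n(m, t) = 80 (n(m, t) = 8*10 = 80)
(S(244) + n(622, -281 - 1*144))/(293982 - 456550) = (244² + 80)/(293982 - 456550) = (59536 + 80)/(-162568) = 59616*(-1/162568) = -7452/20321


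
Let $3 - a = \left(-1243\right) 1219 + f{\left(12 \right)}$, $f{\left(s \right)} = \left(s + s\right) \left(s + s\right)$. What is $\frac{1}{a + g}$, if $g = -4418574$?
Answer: $- \frac{1}{2903930} \approx -3.4436 \cdot 10^{-7}$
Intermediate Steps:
$f{\left(s \right)} = 4 s^{2}$ ($f{\left(s \right)} = 2 s 2 s = 4 s^{2}$)
$a = 1514644$ ($a = 3 - \left(\left(-1243\right) 1219 + 4 \cdot 12^{2}\right) = 3 - \left(-1515217 + 4 \cdot 144\right) = 3 - \left(-1515217 + 576\right) = 3 - -1514641 = 3 + 1514641 = 1514644$)
$\frac{1}{a + g} = \frac{1}{1514644 - 4418574} = \frac{1}{-2903930} = - \frac{1}{2903930}$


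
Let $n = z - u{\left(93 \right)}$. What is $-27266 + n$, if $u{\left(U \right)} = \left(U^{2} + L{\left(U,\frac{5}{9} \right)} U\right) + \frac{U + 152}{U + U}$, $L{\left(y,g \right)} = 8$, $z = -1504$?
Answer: $- \frac{7098563}{186} \approx -38164.0$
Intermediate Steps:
$u{\left(U \right)} = U^{2} + 8 U + \frac{152 + U}{2 U}$ ($u{\left(U \right)} = \left(U^{2} + 8 U\right) + \frac{U + 152}{U + U} = \left(U^{2} + 8 U\right) + \frac{152 + U}{2 U} = U^{2} + 8 U + \frac{152 + U}{2 U}$)
$n = - \frac{2027087}{186}$ ($n = -1504 - \left(\frac{1}{2} + 93^{2} + 8 \cdot 93 + \frac{76}{93}\right) = -1504 - \left(\frac{1}{2} + 8649 + 744 + 76 \cdot \frac{1}{93}\right) = -1504 - \left(\frac{1}{2} + 8649 + 744 + \frac{76}{93}\right) = -1504 - \frac{1747343}{186} = - \frac{2027087}{186} \approx -10898.0$)
$-27266 + n = -27266 - \frac{2027087}{186} = - \frac{7098563}{186}$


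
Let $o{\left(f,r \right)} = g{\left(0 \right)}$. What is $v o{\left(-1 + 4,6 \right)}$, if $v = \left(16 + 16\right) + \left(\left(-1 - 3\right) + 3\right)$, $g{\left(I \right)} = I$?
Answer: $0$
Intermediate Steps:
$o{\left(f,r \right)} = 0$
$v = 31$ ($v = 32 + \left(-4 + 3\right) = 32 - 1 = 31$)
$v o{\left(-1 + 4,6 \right)} = 31 \cdot 0 = 0$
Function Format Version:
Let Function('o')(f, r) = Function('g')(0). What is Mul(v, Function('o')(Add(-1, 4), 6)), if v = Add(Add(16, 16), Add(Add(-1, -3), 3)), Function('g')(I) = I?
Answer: 0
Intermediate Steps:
Function('o')(f, r) = 0
v = 31 (v = Add(32, Add(-4, 3)) = Add(32, -1) = 31)
Mul(v, Function('o')(Add(-1, 4), 6)) = Mul(31, 0) = 0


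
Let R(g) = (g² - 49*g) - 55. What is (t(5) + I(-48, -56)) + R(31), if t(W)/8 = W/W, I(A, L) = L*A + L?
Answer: 2027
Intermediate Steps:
R(g) = -55 + g² - 49*g
I(A, L) = L + A*L (I(A, L) = A*L + L = L + A*L)
t(W) = 8 (t(W) = 8*(W/W) = 8*1 = 8)
(t(5) + I(-48, -56)) + R(31) = (8 - 56*(1 - 48)) + (-55 + 31² - 49*31) = (8 - 56*(-47)) + (-55 + 961 - 1519) = (8 + 2632) - 613 = 2640 - 613 = 2027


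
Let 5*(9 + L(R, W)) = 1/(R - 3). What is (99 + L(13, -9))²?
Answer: 20259001/2500 ≈ 8103.6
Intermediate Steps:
L(R, W) = -9 + 1/(5*(-3 + R)) (L(R, W) = -9 + 1/(5*(R - 3)) = -9 + 1/(5*(-3 + R)))
(99 + L(13, -9))² = (99 + (136 - 45*13)/(5*(-3 + 13)))² = (99 + (⅕)*(136 - 585)/10)² = (99 + (⅕)*(⅒)*(-449))² = (99 - 449/50)² = (4501/50)² = 20259001/2500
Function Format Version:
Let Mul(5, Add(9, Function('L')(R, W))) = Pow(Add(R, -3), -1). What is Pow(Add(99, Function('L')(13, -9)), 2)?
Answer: Rational(20259001, 2500) ≈ 8103.6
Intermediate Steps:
Function('L')(R, W) = Add(-9, Mul(Rational(1, 5), Pow(Add(-3, R), -1))) (Function('L')(R, W) = Add(-9, Mul(Rational(1, 5), Pow(Add(R, -3), -1))) = Add(-9, Mul(Rational(1, 5), Pow(Add(-3, R), -1))))
Pow(Add(99, Function('L')(13, -9)), 2) = Pow(Add(99, Mul(Rational(1, 5), Pow(Add(-3, 13), -1), Add(136, Mul(-45, 13)))), 2) = Pow(Add(99, Mul(Rational(1, 5), Pow(10, -1), Add(136, -585))), 2) = Pow(Add(99, Mul(Rational(1, 5), Rational(1, 10), -449)), 2) = Pow(Add(99, Rational(-449, 50)), 2) = Pow(Rational(4501, 50), 2) = Rational(20259001, 2500)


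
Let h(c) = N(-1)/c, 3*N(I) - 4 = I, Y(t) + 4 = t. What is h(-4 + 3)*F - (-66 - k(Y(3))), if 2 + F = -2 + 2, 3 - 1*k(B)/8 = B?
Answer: 100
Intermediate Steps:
Y(t) = -4 + t
k(B) = 24 - 8*B
N(I) = 4/3 + I/3
h(c) = 1/c (h(c) = (4/3 + (⅓)*(-1))/c = (4/3 - ⅓)/c = 1/c)
F = -2 (F = -2 + (-2 + 2) = -2 + 0 = -2)
h(-4 + 3)*F - (-66 - k(Y(3))) = -2/(-4 + 3) - (-66 - (24 - 8*(-4 + 3))) = -2/(-1) - (-66 - (24 - 8*(-1))) = -1*(-2) - (-66 - (24 + 8)) = 2 - (-66 - 1*32) = 2 - (-66 - 32) = 2 - 1*(-98) = 2 + 98 = 100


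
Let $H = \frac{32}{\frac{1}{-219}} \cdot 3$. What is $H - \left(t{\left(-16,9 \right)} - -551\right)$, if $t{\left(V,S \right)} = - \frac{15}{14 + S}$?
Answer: $- \frac{496210}{23} \approx -21574.0$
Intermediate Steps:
$H = -21024$ ($H = \frac{32}{- \frac{1}{219}} \cdot 3 = 32 \left(-219\right) 3 = \left(-7008\right) 3 = -21024$)
$H - \left(t{\left(-16,9 \right)} - -551\right) = -21024 - \left(- \frac{15}{14 + 9} - -551\right) = -21024 - \left(- \frac{15}{23} + 551\right) = -21024 - \frac{12658}{23} = - \frac{496210}{23}$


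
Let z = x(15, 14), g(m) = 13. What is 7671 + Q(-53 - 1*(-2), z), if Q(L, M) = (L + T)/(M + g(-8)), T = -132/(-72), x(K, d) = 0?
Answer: 598043/78 ≈ 7667.2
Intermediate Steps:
T = 11/6 (T = -132*(-1/72) = 11/6 ≈ 1.8333)
z = 0
Q(L, M) = (11/6 + L)/(13 + M) (Q(L, M) = (L + 11/6)/(M + 13) = (11/6 + L)/(13 + M))
7671 + Q(-53 - 1*(-2), z) = 7671 + (11/6 + (-53 - 1*(-2)))/(13 + 0) = 7671 + (11/6 + (-53 + 2))/13 = 7671 + (11/6 - 51)/13 = 7671 + (1/13)*(-295/6) = 7671 - 295/78 = 598043/78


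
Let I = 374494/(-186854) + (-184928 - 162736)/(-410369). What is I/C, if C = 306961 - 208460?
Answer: -44359159615/3776483479000063 ≈ -1.1746e-5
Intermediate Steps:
C = 98501
I = -44359159615/38339544563 (I = 374494*(-1/186854) - 347664*(-1/410369) = -187247/93427 + 347664/410369 = -44359159615/38339544563 ≈ -1.1570)
I/C = -44359159615/38339544563/98501 = -44359159615/38339544563*1/98501 = -44359159615/3776483479000063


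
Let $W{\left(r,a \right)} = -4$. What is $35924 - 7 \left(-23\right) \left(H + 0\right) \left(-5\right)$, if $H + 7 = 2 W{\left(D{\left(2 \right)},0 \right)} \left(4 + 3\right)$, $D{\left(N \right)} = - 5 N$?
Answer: $86639$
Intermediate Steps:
$H = -63$ ($H = -7 + 2 \left(-4\right) \left(4 + 3\right) = -7 - 56 = -63$)
$35924 - 7 \left(-23\right) \left(H + 0\right) \left(-5\right) = 35924 - 7 \left(-23\right) \left(-63 + 0\right) \left(-5\right) = 35924 - - 161 \left(\left(-63\right) \left(-5\right)\right) = 35924 - \left(-161\right) 315 = 35924 - -50715 = 35924 + 50715 = 86639$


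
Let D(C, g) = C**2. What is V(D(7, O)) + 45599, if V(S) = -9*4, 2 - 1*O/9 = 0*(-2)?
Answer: 45563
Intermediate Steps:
O = 18 (O = 18 - 0*(-2) = 18 - 9*0 = 18 + 0 = 18)
V(S) = -36
V(D(7, O)) + 45599 = -36 + 45599 = 45563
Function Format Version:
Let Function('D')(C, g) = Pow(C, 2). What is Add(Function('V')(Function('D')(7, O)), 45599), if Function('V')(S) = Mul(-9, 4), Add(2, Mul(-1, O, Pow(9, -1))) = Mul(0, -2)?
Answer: 45563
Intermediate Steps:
O = 18 (O = Add(18, Mul(-9, Mul(0, -2))) = Add(18, Mul(-9, 0)) = Add(18, 0) = 18)
Function('V')(S) = -36
Add(Function('V')(Function('D')(7, O)), 45599) = Add(-36, 45599) = 45563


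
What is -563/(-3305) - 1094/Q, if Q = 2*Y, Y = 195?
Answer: -67922/25779 ≈ -2.6348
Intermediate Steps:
Q = 390 (Q = 2*195 = 390)
-563/(-3305) - 1094/Q = -563/(-3305) - 1094/390 = -563*(-1/3305) - 1094*1/390 = 563/3305 - 547/195 = -67922/25779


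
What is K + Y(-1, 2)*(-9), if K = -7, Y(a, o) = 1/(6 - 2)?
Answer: -37/4 ≈ -9.2500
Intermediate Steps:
Y(a, o) = 1/4
K + Y(-1, 2)*(-9) = -7 + (1/4)*(-9) = -7 - 9/4 = -37/4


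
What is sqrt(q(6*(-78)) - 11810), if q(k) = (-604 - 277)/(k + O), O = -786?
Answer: I*sqrt(18570309186)/1254 ≈ 108.67*I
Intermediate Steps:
q(k) = -881/(-786 + k) (q(k) = (-604 - 277)/(k - 786) = -881/(-786 + k))
sqrt(q(6*(-78)) - 11810) = sqrt(-881/(-786 + 6*(-78)) - 11810) = sqrt(-881/(-786 - 468) - 11810) = sqrt(-881/(-1254) - 11810) = sqrt(-881*(-1/1254) - 11810) = sqrt(881/1254 - 11810) = sqrt(-14808859/1254) = I*sqrt(18570309186)/1254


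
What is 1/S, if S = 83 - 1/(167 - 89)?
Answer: 78/6473 ≈ 0.012050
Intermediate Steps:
S = 6473/78 (S = 83 - 1/78 = 6473/78 ≈ 82.987)
1/S = 1/(6473/78) = 78/6473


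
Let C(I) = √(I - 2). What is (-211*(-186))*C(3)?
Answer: 39246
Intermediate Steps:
C(I) = √(-2 + I)
(-211*(-186))*C(3) = (-211*(-186))*√(-2 + 3) = 39246*√1 = 39246*1 = 39246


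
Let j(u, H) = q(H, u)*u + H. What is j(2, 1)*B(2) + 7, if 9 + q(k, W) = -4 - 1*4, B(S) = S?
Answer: -59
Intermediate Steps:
q(k, W) = -17 (q(k, W) = -9 + (-4 - 1*4) = -9 + (-4 - 4) = -9 - 8 = -17)
j(u, H) = H - 17*u (j(u, H) = -17*u + H = H - 17*u)
j(2, 1)*B(2) + 7 = (1 - 17*2)*2 + 7 = (1 - 34)*2 + 7 = -33*2 + 7 = -66 + 7 = -59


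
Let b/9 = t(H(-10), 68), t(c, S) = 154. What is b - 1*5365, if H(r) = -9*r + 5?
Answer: -3979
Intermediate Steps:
H(r) = 5 - 9*r
b = 1386 (b = 9*154 = 1386)
b - 1*5365 = 1386 - 1*5365 = 1386 - 5365 = -3979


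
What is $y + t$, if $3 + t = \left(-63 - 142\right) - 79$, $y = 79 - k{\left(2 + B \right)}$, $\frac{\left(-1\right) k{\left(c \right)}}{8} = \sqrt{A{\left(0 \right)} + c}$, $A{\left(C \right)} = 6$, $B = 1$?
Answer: $-184$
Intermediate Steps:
$k{\left(c \right)} = - 8 \sqrt{6 + c}$
$y = 103$ ($y = 79 - - 8 \sqrt{6 + \left(2 + 1\right)} = 79 - - 8 \sqrt{6 + 3} = 79 - - 8 \sqrt{9} = 79 - \left(-8\right) 3 = 79 - -24 = 79 + 24 = 103$)
$t = -287$ ($t = -3 - 284 = -287$)
$y + t = 103 - 287 = -184$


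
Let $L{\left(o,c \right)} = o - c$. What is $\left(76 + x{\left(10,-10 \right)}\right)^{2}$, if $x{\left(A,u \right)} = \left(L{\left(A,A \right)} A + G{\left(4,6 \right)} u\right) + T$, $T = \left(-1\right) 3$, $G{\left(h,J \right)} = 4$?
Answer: $1089$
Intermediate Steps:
$T = -3$
$x{\left(A,u \right)} = -3 + 4 u$ ($x{\left(A,u \right)} = \left(\left(A - A\right) A + 4 u\right) - 3 = \left(0 A + 4 u\right) - 3 = \left(0 + 4 u\right) - 3 = 4 u - 3 = -3 + 4 u$)
$\left(76 + x{\left(10,-10 \right)}\right)^{2} = \left(76 + \left(-3 + 4 \left(-10\right)\right)\right)^{2} = \left(76 - 43\right)^{2} = 33^{2} = 1089$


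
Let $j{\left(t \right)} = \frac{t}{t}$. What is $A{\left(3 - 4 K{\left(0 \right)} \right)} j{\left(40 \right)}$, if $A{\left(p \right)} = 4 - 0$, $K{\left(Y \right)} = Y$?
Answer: $4$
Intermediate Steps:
$A{\left(p \right)} = 4$ ($A{\left(p \right)} = 4 + 0 = 4$)
$j{\left(t \right)} = 1$
$A{\left(3 - 4 K{\left(0 \right)} \right)} j{\left(40 \right)} = 4 \cdot 1 = 4$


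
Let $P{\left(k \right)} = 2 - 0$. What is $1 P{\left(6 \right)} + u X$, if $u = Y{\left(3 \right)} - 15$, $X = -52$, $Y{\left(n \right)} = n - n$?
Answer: $782$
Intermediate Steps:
$Y{\left(n \right)} = 0$
$P{\left(k \right)} = 2$ ($P{\left(k \right)} = 2 + 0 = 2$)
$u = -15$ ($u = 0 - 15 = -15$)
$1 P{\left(6 \right)} + u X = 1 \cdot 2 - -780 = 2 + 780 = 782$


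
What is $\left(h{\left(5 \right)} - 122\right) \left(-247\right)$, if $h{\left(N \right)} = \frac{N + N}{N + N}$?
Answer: $29887$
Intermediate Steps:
$h{\left(N \right)} = 1$ ($h{\left(N \right)} = \frac{2 N}{2 N} = 2 N \frac{1}{2 N} = 1$)
$\left(h{\left(5 \right)} - 122\right) \left(-247\right) = \left(1 - 122\right) \left(-247\right) = \left(-121\right) \left(-247\right) = 29887$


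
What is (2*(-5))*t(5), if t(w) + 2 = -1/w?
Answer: 22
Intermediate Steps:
t(w) = -2 - 1/w
(2*(-5))*t(5) = (2*(-5))*(-2 - 1/5) = -10*(-2 - 1*⅕) = -10*(-2 - ⅕) = -10*(-11/5) = 22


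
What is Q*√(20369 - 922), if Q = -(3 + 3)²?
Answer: -36*√19447 ≈ -5020.3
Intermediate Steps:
Q = -36 (Q = -1*6² = -1*36 = -36)
Q*√(20369 - 922) = -36*√(20369 - 922) = -36*√19447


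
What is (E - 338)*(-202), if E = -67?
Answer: 81810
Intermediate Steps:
(E - 338)*(-202) = (-67 - 338)*(-202) = -405*(-202) = 81810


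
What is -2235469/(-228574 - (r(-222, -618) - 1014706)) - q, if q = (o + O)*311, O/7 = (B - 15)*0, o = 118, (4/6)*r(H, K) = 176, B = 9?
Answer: -28842019333/785868 ≈ -36701.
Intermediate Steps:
r(H, K) = 264 (r(H, K) = (3/2)*176 = 264)
O = 0 (O = 7*((9 - 15)*0) = 7*(-6*0) = 7*0 = 0)
q = 36698 (q = (118 + 0)*311 = 118*311 = 36698)
-2235469/(-228574 - (r(-222, -618) - 1014706)) - q = -2235469/(-228574 - (264 - 1014706)) - 1*36698 = -2235469/(-228574 - 1*(-1014442)) - 36698 = -2235469/(-228574 + 1014442) - 36698 = -2235469/785868 - 36698 = -28842019333/785868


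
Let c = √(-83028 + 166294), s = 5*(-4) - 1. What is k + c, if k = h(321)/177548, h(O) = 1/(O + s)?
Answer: 1/53264400 + √83266 ≈ 288.56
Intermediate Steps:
s = -21 (s = -20 - 1 = -21)
h(O) = 1/(-21 + O) (h(O) = 1/(O - 21) = 1/(-21 + O))
c = √83266 ≈ 288.56
k = 1/53264400 (k = 1/((-21 + 321)*177548) = (1/177548)/300 = (1/300)*(1/177548) = 1/53264400 ≈ 1.8774e-8)
k + c = 1/53264400 + √83266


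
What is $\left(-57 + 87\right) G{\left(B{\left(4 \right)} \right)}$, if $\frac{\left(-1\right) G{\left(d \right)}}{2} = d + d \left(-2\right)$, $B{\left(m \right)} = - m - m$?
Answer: $-480$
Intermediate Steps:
$B{\left(m \right)} = - 2 m$
$G{\left(d \right)} = 2 d$ ($G{\left(d \right)} = - 2 \left(d + d \left(-2\right)\right) = - 2 \left(d - 2 d\right) = - 2 \left(- d\right) = 2 d$)
$\left(-57 + 87\right) G{\left(B{\left(4 \right)} \right)} = \left(-57 + 87\right) 2 \left(\left(-2\right) 4\right) = 30 \cdot 2 \left(-8\right) = 30 \left(-16\right) = -480$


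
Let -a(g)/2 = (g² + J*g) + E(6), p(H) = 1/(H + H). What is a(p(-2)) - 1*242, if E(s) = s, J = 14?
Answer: -1977/8 ≈ -247.13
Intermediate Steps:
p(H) = 1/(2*H)
a(g) = -12 - 28*g - 2*g² (a(g) = -2*((g² + 14*g) + 6) = -2*(6 + g² + 14*g) = -12 - 28*g - 2*g²)
a(p(-2)) - 1*242 = (-12 - 14/(-2) - 2*((½)/(-2))²) - 1*242 = (-12 - 14*(-1)/2 - 2*((½)*(-½))²) - 242 = (-12 - 28*(-¼) - 2*(-¼)²) - 242 = (-12 + 7 - 2*1/16) - 242 = (-12 + 7 - ⅛) - 242 = -41/8 - 242 = -1977/8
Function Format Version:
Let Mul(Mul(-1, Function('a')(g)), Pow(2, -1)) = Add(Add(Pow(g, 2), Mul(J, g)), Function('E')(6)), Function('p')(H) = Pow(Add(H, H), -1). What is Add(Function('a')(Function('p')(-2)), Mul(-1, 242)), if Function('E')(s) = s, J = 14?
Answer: Rational(-1977, 8) ≈ -247.13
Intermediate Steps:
Function('p')(H) = Mul(Rational(1, 2), Pow(H, -1)) (Function('p')(H) = Pow(Mul(2, H), -1) = Mul(Rational(1, 2), Pow(H, -1)))
Function('a')(g) = Add(-12, Mul(-28, g), Mul(-2, Pow(g, 2))) (Function('a')(g) = Mul(-2, Add(Add(Pow(g, 2), Mul(14, g)), 6)) = Mul(-2, Add(6, Pow(g, 2), Mul(14, g))) = Add(-12, Mul(-28, g), Mul(-2, Pow(g, 2))))
Add(Function('a')(Function('p')(-2)), Mul(-1, 242)) = Add(Add(-12, Mul(-28, Mul(Rational(1, 2), Pow(-2, -1))), Mul(-2, Pow(Mul(Rational(1, 2), Pow(-2, -1)), 2))), Mul(-1, 242)) = Add(Add(-12, Mul(-28, Mul(Rational(1, 2), Rational(-1, 2))), Mul(-2, Pow(Mul(Rational(1, 2), Rational(-1, 2)), 2))), -242) = Add(Add(-12, Mul(-28, Rational(-1, 4)), Mul(-2, Pow(Rational(-1, 4), 2))), -242) = Add(Add(-12, 7, Mul(-2, Rational(1, 16))), -242) = Add(Add(-12, 7, Rational(-1, 8)), -242) = Add(Rational(-41, 8), -242) = Rational(-1977, 8)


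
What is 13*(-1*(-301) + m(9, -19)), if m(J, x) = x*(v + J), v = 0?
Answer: 1690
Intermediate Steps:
m(J, x) = J*x (m(J, x) = x*(0 + J) = x*J = J*x)
13*(-1*(-301) + m(9, -19)) = 13*(-1*(-301) + 9*(-19)) = 13*(301 - 171) = 13*130 = 1690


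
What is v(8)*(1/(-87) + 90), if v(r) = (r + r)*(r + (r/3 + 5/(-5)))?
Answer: 125264/9 ≈ 13918.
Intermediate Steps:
v(r) = 2*r*(-1 + 4*r/3) (v(r) = (2*r)*(r + (r*(⅓) + 5*(-⅕))) = (2*r)*(r + (r/3 - 1)) = (2*r)*(r + (-1 + r/3)) = (2*r)*(-1 + 4*r/3) = 2*r*(-1 + 4*r/3))
v(8)*(1/(-87) + 90) = ((⅔)*8*(-3 + 4*8))*(1/(-87) + 90) = ((⅔)*8*(-3 + 32))*(-1/87 + 90) = ((⅔)*8*29)*(7829/87) = (464/3)*(7829/87) = 125264/9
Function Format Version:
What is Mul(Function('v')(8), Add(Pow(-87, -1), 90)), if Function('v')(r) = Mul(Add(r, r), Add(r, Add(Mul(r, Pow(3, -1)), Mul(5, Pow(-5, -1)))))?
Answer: Rational(125264, 9) ≈ 13918.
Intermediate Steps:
Function('v')(r) = Mul(2, r, Add(-1, Mul(Rational(4, 3), r))) (Function('v')(r) = Mul(Mul(2, r), Add(r, Add(Mul(r, Rational(1, 3)), Mul(5, Rational(-1, 5))))) = Mul(Mul(2, r), Add(r, Add(Mul(Rational(1, 3), r), -1))) = Mul(Mul(2, r), Add(r, Add(-1, Mul(Rational(1, 3), r)))) = Mul(Mul(2, r), Add(-1, Mul(Rational(4, 3), r))) = Mul(2, r, Add(-1, Mul(Rational(4, 3), r))))
Mul(Function('v')(8), Add(Pow(-87, -1), 90)) = Mul(Mul(Rational(2, 3), 8, Add(-3, Mul(4, 8))), Add(Pow(-87, -1), 90)) = Mul(Mul(Rational(2, 3), 8, Add(-3, 32)), Add(Rational(-1, 87), 90)) = Mul(Mul(Rational(2, 3), 8, 29), Rational(7829, 87)) = Mul(Rational(464, 3), Rational(7829, 87)) = Rational(125264, 9)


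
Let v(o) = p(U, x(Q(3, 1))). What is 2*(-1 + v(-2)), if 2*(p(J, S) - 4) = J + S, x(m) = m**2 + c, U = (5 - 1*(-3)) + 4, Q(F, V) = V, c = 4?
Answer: 23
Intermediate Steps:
U = 12 (U = (5 + 3) + 4 = 8 + 4 = 12)
x(m) = 4 + m**2 (x(m) = m**2 + 4 = 4 + m**2)
p(J, S) = 4 + J/2 + S/2 (p(J, S) = 4 + (J + S)/2 = 4 + (J/2 + S/2) = 4 + J/2 + S/2)
v(o) = 25/2 (v(o) = 4 + (1/2)*12 + (4 + 1**2)/2 = 4 + 6 + (4 + 1)/2 = 4 + 6 + (1/2)*5 = 4 + 6 + 5/2 = 25/2)
2*(-1 + v(-2)) = 2*(-1 + 25/2) = 2*(23/2) = 23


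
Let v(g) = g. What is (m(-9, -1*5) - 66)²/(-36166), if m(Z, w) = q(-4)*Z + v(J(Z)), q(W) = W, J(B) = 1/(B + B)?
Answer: -292681/11717784 ≈ -0.024978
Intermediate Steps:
J(B) = 1/(2*B)
m(Z, w) = 1/(2*Z) - 4*Z (m(Z, w) = -4*Z + 1/(2*Z) = 1/(2*Z) - 4*Z)
(m(-9, -1*5) - 66)²/(-36166) = (((½)/(-9) - 4*(-9)) - 66)²/(-36166) = (((½)*(-⅑) + 36) - 66)²*(-1/36166) = ((-1/18 + 36) - 66)²*(-1/36166) = (647/18 - 66)²*(-1/36166) = (-541/18)²*(-1/36166) = (292681/324)*(-1/36166) = -292681/11717784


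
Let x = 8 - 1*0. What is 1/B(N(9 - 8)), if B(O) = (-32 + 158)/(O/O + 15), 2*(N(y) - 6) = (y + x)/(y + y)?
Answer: 8/63 ≈ 0.12698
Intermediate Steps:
x = 8 (x = 8 + 0 = 8)
N(y) = 6 + (8 + y)/(4*y) (N(y) = 6 + ((y + 8)/(y + y))/2 = 6 + ((8 + y)/((2*y)))/2 = 6 + ((8 + y)*(1/(2*y)))/2 = 6 + ((8 + y)/(2*y))/2 = 6 + (8 + y)/(4*y))
B(O) = 63/8 (B(O) = 126/(1 + 15) = 126/16 = 126*(1/16) = 63/8)
1/B(N(9 - 8)) = 1/(63/8) = 8/63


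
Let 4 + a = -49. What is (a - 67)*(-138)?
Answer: 16560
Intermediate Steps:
a = -53 (a = -4 - 49 = -53)
(a - 67)*(-138) = (-53 - 67)*(-138) = -120*(-138) = 16560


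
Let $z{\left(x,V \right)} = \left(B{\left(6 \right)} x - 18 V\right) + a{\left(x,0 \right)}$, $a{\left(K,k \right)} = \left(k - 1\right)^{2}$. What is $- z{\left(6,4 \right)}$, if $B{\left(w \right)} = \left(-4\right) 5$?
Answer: $191$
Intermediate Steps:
$a{\left(K,k \right)} = \left(-1 + k\right)^{2}$
$B{\left(w \right)} = -20$
$z{\left(x,V \right)} = 1 - 20 x - 18 V$ ($z{\left(x,V \right)} = \left(- 20 x - 18 V\right) + \left(-1 + 0\right)^{2} = \left(- 20 x - 18 V\right) + \left(-1\right)^{2} = \left(- 20 x - 18 V\right) + 1 = 1 - 20 x - 18 V$)
$- z{\left(6,4 \right)} = - (1 - 120 - 72) = \left(-1\right) \left(-191\right) = 191$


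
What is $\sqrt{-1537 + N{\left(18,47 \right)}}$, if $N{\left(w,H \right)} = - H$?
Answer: $12 i \sqrt{11} \approx 39.799 i$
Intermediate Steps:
$\sqrt{-1537 + N{\left(18,47 \right)}} = \sqrt{-1537 - 47} = \sqrt{-1584} = 12 i \sqrt{11}$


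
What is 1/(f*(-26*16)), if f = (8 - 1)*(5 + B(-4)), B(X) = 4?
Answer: -1/26208 ≈ -3.8156e-5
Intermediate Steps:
f = 63 (f = (8 - 1)*(5 + 4) = 7*9 = 63)
1/(f*(-26*16)) = 1/(63*(-26*16)) = 1/(63*(-416)) = 1/(-26208) = -1/26208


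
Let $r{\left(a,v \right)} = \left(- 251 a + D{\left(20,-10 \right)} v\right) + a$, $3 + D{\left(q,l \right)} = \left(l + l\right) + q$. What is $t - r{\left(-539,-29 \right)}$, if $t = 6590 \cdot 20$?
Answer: $-3037$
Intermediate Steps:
$D{\left(q,l \right)} = -3 + q + 2 l$ ($D{\left(q,l \right)} = -3 + \left(\left(l + l\right) + q\right) = -3 + \left(2 l + q\right) = -3 + \left(q + 2 l\right) = -3 + q + 2 l$)
$r{\left(a,v \right)} = - 250 a - 3 v$ ($r{\left(a,v \right)} = \left(- 251 a + \left(-3 + 20 + 2 \left(-10\right)\right) v\right) + a = \left(- 251 a + \left(-3 + 20 - 20\right) v\right) + a = \left(- 251 a - 3 v\right) + a = - 250 a - 3 v$)
$t = 131800$
$t - r{\left(-539,-29 \right)} = 131800 - \left(\left(-250\right) \left(-539\right) - -87\right) = 131800 - \left(134750 + 87\right) = 131800 - 134837 = -3037$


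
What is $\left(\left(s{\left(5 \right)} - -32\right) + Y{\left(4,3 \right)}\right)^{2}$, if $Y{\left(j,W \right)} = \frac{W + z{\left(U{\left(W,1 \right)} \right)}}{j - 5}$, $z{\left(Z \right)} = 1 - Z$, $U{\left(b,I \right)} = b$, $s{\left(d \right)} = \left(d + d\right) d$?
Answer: $6561$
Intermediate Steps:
$s{\left(d \right)} = 2 d^{2}$ ($s{\left(d \right)} = 2 d d = 2 d^{2}$)
$Y{\left(j,W \right)} = \frac{1}{-5 + j}$ ($Y{\left(j,W \right)} = \frac{W - \left(-1 + W\right)}{j - 5} = 1 \frac{1}{-5 + j} = \frac{1}{-5 + j}$)
$\left(\left(s{\left(5 \right)} - -32\right) + Y{\left(4,3 \right)}\right)^{2} = \left(\left(2 \cdot 5^{2} - -32\right) + \frac{1}{-5 + 4}\right)^{2} = \left(\left(2 \cdot 25 + 32\right) + \frac{1}{-1}\right)^{2} = \left(\left(50 + 32\right) - 1\right)^{2} = \left(82 - 1\right)^{2} = 81^{2} = 6561$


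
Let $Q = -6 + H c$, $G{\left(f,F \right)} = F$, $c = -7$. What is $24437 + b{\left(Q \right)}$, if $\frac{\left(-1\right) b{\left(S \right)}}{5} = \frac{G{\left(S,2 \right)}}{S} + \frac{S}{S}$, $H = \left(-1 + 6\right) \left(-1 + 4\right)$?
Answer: $\frac{2711962}{111} \approx 24432.0$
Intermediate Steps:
$H = 15$ ($H = 5 \cdot 3 = 15$)
$Q = -111$ ($Q = -6 + 15 \left(-7\right) = -6 - 105 = -111$)
$b{\left(S \right)} = -5 - \frac{10}{S}$ ($b{\left(S \right)} = - 5 \left(\frac{2}{S} + \frac{S}{S}\right) = - 5 \left(\frac{2}{S} + 1\right) = - 5 \left(1 + \frac{2}{S}\right) = -5 - \frac{10}{S}$)
$24437 + b{\left(Q \right)} = 24437 - \left(5 + \frac{10}{-111}\right) = 24437 - \frac{545}{111} = \frac{2711962}{111}$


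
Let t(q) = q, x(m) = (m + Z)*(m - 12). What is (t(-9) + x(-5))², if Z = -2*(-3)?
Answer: 676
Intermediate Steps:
Z = 6
x(m) = (-12 + m)*(6 + m) (x(m) = (m + 6)*(m - 12) = (6 + m)*(-12 + m) = (-12 + m)*(6 + m))
(t(-9) + x(-5))² = (-9 + (-72 + (-5)² - 6*(-5)))² = (-9 + (-72 + 25 + 30))² = (-9 - 17)² = (-26)² = 676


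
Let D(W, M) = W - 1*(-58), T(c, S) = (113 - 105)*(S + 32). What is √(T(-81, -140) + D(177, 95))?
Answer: I*√629 ≈ 25.08*I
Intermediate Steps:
T(c, S) = 256 + 8*S (T(c, S) = 8*(32 + S) = 256 + 8*S)
D(W, M) = 58 + W (D(W, M) = W + 58 = 58 + W)
√(T(-81, -140) + D(177, 95)) = √((256 + 8*(-140)) + (58 + 177)) = √((256 - 1120) + 235) = √(-864 + 235) = √(-629) = I*√629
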